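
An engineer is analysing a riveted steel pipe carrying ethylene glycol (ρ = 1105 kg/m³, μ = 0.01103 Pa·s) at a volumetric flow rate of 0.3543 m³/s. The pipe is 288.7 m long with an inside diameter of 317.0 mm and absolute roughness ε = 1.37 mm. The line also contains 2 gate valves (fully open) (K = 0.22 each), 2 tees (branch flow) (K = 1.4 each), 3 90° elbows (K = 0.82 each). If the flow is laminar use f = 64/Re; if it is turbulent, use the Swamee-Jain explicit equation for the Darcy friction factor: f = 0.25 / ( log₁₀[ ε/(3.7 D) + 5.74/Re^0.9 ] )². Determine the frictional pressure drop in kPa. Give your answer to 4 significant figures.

ΔP ≈ 367.8 kPa

Cross-sectional area A = πD²/4 = π(0.317)²/4 = 0.07892 m²; mean velocity V = Q/A = 0.3543/0.07892 = 4.489 m/s.
Reynolds number Re = ρVD/μ = 1105 · 4.489 · 0.317 / 0.011 = 1.426e+05.
Re > 4000 → turbulent. Relative roughness ε/D = 0.00137/0.317 = 0.00432. Swamee-Jain: f = 0.25/(log₁₀[0.00432/3.7 + 5.74/1.426e+05^0.9])² = 0.25/(log₁₀[0.00117 + 0.000132])² = 0.25/(-2.886)² = 0.03001.
Total minor-loss coefficient ΣK = 2·0.22 + 2·1.4 + 3·0.82 = 5.7.
ΔP = [f·L/D + ΣK]·(ρV²/2) = [0.03001·288.7/0.317 + 5.7]·(1105·4.489²/2) = [27.33 + 5.7]·1.113e+04 = 3.678e+05 Pa.
ΔP = 3.678e+05 Pa = 367.8 kPa.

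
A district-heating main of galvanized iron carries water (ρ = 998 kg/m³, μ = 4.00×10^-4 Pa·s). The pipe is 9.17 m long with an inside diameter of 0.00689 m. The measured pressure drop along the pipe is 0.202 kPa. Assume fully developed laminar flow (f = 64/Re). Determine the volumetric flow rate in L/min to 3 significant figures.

Q ≈ 0.183 L/min

For laminar flow, f = 64/Re with Re = ρVD/μ, so Darcy-Weisbach reduces to ΔP = 32μLV/D². Solving for V: V = ΔP·D²/(32μL) = 202·(0.00689)²/(32·0.0004·9.17) = 0.0817 m/s.
Check: Re = ρVD/μ = 998·0.0817·0.00689/0.0004 = 1404 < 2300, so the laminar assumption holds.
Q = V·A = 0.0817·(π/4·0.00689²) = 3.046e-06 m³/s = 0.183 L/min.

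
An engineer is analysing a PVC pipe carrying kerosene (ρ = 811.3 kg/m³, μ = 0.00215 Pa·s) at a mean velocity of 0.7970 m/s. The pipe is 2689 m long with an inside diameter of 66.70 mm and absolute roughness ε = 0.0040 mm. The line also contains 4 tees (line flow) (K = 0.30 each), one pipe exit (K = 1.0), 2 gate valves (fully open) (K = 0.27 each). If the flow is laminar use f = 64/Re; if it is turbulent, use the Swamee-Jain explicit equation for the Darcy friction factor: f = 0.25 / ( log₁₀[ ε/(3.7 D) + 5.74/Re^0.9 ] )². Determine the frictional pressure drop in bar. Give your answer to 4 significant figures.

Reynolds number Re = ρVD/μ = 811.3 · 0.797 · 0.0667 / 0.00215 = 2.006e+04.
Re > 4000 → turbulent. Relative roughness ε/D = 4e-06/0.0667 = 6e-05. Swamee-Jain: f = 0.25/(log₁₀[6e-05/3.7 + 5.74/2.006e+04^0.9])² = 0.25/(log₁₀[1.62e-05 + 0.000771])² = 0.25/(-3.104)² = 0.02595.
Total minor-loss coefficient ΣK = 4·0.3 + 1·1 + 2·0.27 = 2.74.
ΔP = [f·L/D + ΣK]·(ρV²/2) = [0.02595·2689/0.0667 + 2.74]·(811.3·0.797²/2) = [1046 + 2.74]·257.7 = 2.702e+05 Pa.
ΔP = 2.702e+05 Pa = 2.702 bar.

ΔP ≈ 2.702 bar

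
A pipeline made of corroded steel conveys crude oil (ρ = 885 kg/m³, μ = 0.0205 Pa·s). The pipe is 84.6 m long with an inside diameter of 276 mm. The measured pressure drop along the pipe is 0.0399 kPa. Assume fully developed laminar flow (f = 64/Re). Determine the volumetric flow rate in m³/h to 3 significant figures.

Q ≈ 11.8 m³/h

For laminar flow, f = 64/Re with Re = ρVD/μ, so Darcy-Weisbach reduces to ΔP = 32μLV/D². Solving for V: V = ΔP·D²/(32μL) = 39.9·(0.276)²/(32·0.0205·84.6) = 0.05477 m/s.
Check: Re = ρVD/μ = 885·0.05477·0.276/0.0205 = 652.6 < 2300, so the laminar assumption holds.
Q = V·A = 0.05477·(π/4·0.276²) = 0.003277 m³/s = 11.8 m³/h.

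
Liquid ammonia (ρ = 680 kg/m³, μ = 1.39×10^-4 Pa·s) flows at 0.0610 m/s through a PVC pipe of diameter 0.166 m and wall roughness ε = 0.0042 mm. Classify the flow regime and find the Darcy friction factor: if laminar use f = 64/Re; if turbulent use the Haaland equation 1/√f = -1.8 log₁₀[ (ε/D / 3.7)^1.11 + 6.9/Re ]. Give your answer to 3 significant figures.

Re = ρVD/μ = 680·0.061·0.166/0.000139 = 4.954e+04.
Re > 4000 → turbulent. ε/D = 4.2e-06/0.166 = 2.53e-05; Haaland: 1/√f = -1.8 log₁₀[1.85e-06 + 0.000139] = 6.931, so f = 0.02082.

f ≈ 0.0208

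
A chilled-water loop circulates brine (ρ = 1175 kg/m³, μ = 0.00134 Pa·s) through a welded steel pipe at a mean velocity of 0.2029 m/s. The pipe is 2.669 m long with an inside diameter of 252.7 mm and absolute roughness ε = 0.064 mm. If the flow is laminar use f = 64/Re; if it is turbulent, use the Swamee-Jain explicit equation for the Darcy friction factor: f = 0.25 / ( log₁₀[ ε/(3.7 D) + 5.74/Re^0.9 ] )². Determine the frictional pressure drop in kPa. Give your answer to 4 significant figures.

ΔP ≈ 0.005672 kPa

Reynolds number Re = ρVD/μ = 1175 · 0.2029 · 0.2527 / 0.00134 = 4.496e+04.
Re > 4000 → turbulent. Relative roughness ε/D = 6.4e-05/0.2527 = 0.000253. Swamee-Jain: f = 0.25/(log₁₀[0.000253/3.7 + 5.74/4.496e+04^0.9])² = 0.25/(log₁₀[6.84e-05 + 0.000373])² = 0.25/(-3.355)² = 0.02221.
Darcy-Weisbach: ΔP = f(L/D)(ρV²/2) = 0.02221·(2.669/0.2527)·(1175·0.2029²/2) = 0.02221·10.56·24.19 = 5.672 Pa.
ΔP = 5.672 Pa = 0.005672 kPa.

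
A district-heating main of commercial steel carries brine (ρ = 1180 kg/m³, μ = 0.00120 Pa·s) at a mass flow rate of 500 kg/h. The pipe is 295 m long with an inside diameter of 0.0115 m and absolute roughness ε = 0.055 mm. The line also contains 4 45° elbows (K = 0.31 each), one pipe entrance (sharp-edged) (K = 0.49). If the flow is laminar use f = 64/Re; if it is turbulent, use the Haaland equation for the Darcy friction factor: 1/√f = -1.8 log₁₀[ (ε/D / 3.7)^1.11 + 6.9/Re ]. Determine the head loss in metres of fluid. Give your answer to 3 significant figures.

ṁ = 500 kg/h = 500/3600 = 0.1389 kg/s.
A = πD²/4 = π(0.0115)²/4 = 0.0001039 m²; mean velocity V = ṁ/(ρA) = 0.1389/(1180 · 0.0001039) = 1.133 m/s.
Reynolds number Re = ρVD/μ = 1180 · 1.133 · 0.0115 / 0.0012 = 1.281e+04.
Re > 4000 → turbulent. Relative roughness ε/D = 5.5e-05/0.0115 = 0.00478. Haaland: 1/√f = -1.8 log₁₀[(0.00478/3.7)^1.11 + 6.9/1.281e+04] = -1.8 log₁₀[0.000622 + 0.000538] = 5.284, so f = 0.03582.
Total minor-loss coefficient ΣK = 4·0.31 + 1·0.49 = 1.73.
ΔP = [f·L/D + ΣK]·(ρV²/2) = [0.03582·295/0.0115 + 1.73]·(1180·1.133²/2) = [918.8 + 1.73]·757.6 = 6.974e+05 Pa.
Head loss h_f = ΔP/(ρg) = 6.974e+05/(1180·9.81) = 60.3 m.

h_f ≈ 60.3 m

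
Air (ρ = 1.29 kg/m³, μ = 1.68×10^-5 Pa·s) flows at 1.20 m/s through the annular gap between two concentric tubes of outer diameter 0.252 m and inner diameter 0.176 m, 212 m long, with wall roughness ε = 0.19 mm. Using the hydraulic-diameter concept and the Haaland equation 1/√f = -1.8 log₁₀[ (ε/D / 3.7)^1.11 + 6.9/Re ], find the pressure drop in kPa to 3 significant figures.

Hydraulic diameter D_h = 4A/P = D_o - D_i = 0.252 - 0.176 = 0.076 m.
Re = ρVD_h/μ = 1.29·1.2·0.076/1.68e-05 = 7003.
ε/D_h = 0.00019/0.076 = 0.0025; Haaland gives 1/√f = -1.8 log₁₀[0.000303+0.000985] = 5.202, so f = 0.03695.
ΔP = f(L/D_h)(ρV²/2) = 0.03695·212/0.076·0.9288 = 95.74 Pa.
ΔP = 0.0957 kPa.

ΔP ≈ 0.0957 kPa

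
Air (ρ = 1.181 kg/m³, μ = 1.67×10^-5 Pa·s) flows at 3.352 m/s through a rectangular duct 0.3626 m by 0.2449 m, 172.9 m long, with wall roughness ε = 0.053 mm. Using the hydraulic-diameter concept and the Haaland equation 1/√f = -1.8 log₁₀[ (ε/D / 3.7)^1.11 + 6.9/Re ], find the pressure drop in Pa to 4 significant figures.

Hydraulic diameter D_h = 4A/P = 4·(0.3626·0.2449)/(2·(0.3626+0.2449)) = 0.3552/1.215 = 0.2923 m.
Re = ρVD_h/μ = 1.181·3.352·0.2923/1.67e-05 = 6.93e+04.
ε/D_h = 5.3e-05/0.2923 = 0.000181; Haaland gives 1/√f = -1.8 log₁₀[1.64e-05+9.96e-05] = 7.084, so f = 0.01993.
ΔP = f(L/D_h)(ρV²/2) = 0.01993·172.9/0.2923·6.635 = 78.2 Pa.

ΔP ≈ 78.20 Pa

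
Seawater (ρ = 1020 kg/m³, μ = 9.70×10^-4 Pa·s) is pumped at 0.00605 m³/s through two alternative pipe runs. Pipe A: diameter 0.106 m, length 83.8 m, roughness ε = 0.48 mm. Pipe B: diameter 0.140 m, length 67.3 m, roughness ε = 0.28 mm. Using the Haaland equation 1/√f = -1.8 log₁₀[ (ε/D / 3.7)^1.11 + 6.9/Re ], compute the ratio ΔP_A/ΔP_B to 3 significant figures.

Pipe A: V = Q/A = 0.00605/0.008825 = 0.6856 m/s; Re = 7.642e+04; ε/D = 0.00453; Haaland → f = 0.03071; ΔP_A = f(L/D)(ρV²/2) = 5819 Pa.
Pipe B: V = Q/A = 0.00605/0.01539 = 0.393 m/s; Re = 5.786e+04; ε/D = 0.002; Haaland → f = 0.02594; ΔP_B = f(L/D)(ρV²/2) = 982.5 Pa.
ΔP_A/ΔP_B = 5819/982.5 = 5.92.

ΔP_A/ΔP_B ≈ 5.92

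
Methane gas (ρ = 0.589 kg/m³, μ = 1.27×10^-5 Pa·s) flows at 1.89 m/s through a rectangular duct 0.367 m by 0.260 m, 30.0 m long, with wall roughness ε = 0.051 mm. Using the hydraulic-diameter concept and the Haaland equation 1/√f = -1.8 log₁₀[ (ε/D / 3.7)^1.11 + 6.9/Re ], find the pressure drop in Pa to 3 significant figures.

ΔP ≈ 2.52 Pa

Hydraulic diameter D_h = 4A/P = 4·(0.367·0.26)/(2·(0.367+0.26)) = 0.3817/1.254 = 0.3044 m.
Re = ρVD_h/μ = 0.589·1.89·0.3044/1.27e-05 = 2.668e+04.
ε/D_h = 5.1e-05/0.3044 = 0.000168; Haaland gives 1/√f = -1.8 log₁₀[1.51e-05+0.000259] = 6.413, so f = 0.02432.
ΔP = f(L/D_h)(ρV²/2) = 0.02432·30/0.3044·1.052 = 2.521 Pa.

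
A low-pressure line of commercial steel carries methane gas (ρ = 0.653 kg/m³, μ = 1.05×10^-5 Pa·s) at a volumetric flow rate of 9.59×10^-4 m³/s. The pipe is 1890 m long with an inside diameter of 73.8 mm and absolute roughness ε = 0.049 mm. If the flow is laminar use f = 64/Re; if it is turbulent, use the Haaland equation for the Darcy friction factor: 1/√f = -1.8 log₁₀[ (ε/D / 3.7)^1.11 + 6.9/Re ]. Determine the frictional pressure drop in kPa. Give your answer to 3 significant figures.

ΔP ≈ 0.0261 kPa

Cross-sectional area A = πD²/4 = π(0.0738)²/4 = 0.004278 m²; mean velocity V = Q/A = 0.000959/0.004278 = 0.2242 m/s.
Reynolds number Re = ρVD/μ = 0.653 · 0.2242 · 0.0738 / 1.05e-05 = 1029.
Re < 2300 → laminar flow, so f = 64/Re = 64/1029 = 0.0622 (the turbulent correlation is not needed).
Darcy-Weisbach: ΔP = f(L/D)(ρV²/2) = 0.0622·(1890/0.0738)·(0.653·0.2242²/2) = 0.0622·2.561e+04·0.01641 = 26.14 Pa.
ΔP = 26.14 Pa = 0.0261 kPa.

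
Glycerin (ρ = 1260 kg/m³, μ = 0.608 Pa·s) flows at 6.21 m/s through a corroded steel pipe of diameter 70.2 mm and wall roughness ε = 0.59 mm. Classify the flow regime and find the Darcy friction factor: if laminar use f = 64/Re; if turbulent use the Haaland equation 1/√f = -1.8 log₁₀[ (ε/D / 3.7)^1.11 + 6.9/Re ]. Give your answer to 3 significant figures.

Re = ρVD/μ = 1260·6.21·0.0702/0.608 = 903.4.
Re < 2300 → laminar, so f = 64/Re = 0.07084 (roughness is irrelevant in laminar flow).

f ≈ 0.0708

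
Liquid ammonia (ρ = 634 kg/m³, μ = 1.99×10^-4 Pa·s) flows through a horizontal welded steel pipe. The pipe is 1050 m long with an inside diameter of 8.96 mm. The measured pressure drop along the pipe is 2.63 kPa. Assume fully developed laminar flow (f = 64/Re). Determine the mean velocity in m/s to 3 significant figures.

For laminar flow, f = 64/Re with Re = ρVD/μ, so Darcy-Weisbach reduces to ΔP = 32μLV/D². Solving for V: V = ΔP·D²/(32μL) = 2630·(0.00896)²/(32·0.000199·1050) = 0.03158 m/s.
Check: Re = ρVD/μ = 634·0.03158·0.00896/0.000199 = 901.4 < 2300, so the laminar assumption holds.

V ≈ 0.0316 m/s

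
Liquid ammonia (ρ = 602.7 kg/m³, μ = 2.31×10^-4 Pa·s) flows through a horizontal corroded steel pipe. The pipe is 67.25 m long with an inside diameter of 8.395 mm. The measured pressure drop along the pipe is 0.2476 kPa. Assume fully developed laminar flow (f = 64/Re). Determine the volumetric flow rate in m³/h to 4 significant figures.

For laminar flow, f = 64/Re with Re = ρVD/μ, so Darcy-Weisbach reduces to ΔP = 32μLV/D². Solving for V: V = ΔP·D²/(32μL) = 247.6·(0.008395)²/(32·0.000231·67.25) = 0.0351 m/s.
Check: Re = ρVD/μ = 602.7·0.0351·0.008395/0.000231 = 768.9 < 2300, so the laminar assumption holds.
Q = V·A = 0.0351·(π/4·0.008395²) = 1.943e-06 m³/s = 0.006995 m³/h.

Q ≈ 0.006995 m³/h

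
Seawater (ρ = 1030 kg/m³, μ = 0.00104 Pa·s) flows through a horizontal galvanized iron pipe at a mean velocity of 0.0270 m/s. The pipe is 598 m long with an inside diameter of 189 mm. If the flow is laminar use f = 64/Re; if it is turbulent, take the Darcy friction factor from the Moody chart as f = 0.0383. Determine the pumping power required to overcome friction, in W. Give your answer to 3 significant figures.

Reynolds number Re = ρVD/μ = 1030 · 0.027 · 0.189 / 0.00104 = 5054.
Re > 4000 → turbulent; use the Moody-chart value f = 0.0383.
Darcy-Weisbach: ΔP = f(L/D)(ρV²/2) = 0.0383·(598/0.189)·(1030·0.027²/2) = 0.0383·3164·0.3754 = 45.5 Pa.
Q = V·A = 0.027·0.02806 = 0.0007575 m³/s.
Pumping power P = QΔP = 0.0007575·45.5 = 0.03446 W = 0.0345 W.

P ≈ 0.0345 W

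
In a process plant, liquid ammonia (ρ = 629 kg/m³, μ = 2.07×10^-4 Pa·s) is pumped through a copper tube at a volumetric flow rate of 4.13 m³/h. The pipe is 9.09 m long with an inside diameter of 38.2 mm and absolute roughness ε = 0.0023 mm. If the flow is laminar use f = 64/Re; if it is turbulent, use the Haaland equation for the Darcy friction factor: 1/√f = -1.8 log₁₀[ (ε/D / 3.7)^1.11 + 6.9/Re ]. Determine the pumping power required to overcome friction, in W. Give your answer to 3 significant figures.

P ≈ 1.51 W

Q = 4.13 m³/h = 4.13/3600 = 0.001147 m³/s.
Cross-sectional area A = πD²/4 = π(0.0382)²/4 = 0.001146 m²; mean velocity V = Q/A = 0.001147/0.001146 = 1.001 m/s.
Reynolds number Re = ρVD/μ = 629 · 1.001 · 0.0382 / 0.000207 = 1.162e+05.
Re > 4000 → turbulent. Relative roughness ε/D = 2.3e-06/0.0382 = 6.02e-05. Haaland: 1/√f = -1.8 log₁₀[(6.02e-05/3.7)^1.11 + 6.9/1.162e+05] = -1.8 log₁₀[4.84e-06 + 5.94e-05] = 7.546, so f = 0.01756.
Darcy-Weisbach: ΔP = f(L/D)(ρV²/2) = 0.01756·(9.09/0.0382)·(629·1.001²/2) = 0.01756·238·315.1 = 1317 Pa.
Pumping power P = QΔP = 0.001147·1317 = 1.511 W = 1.51 W.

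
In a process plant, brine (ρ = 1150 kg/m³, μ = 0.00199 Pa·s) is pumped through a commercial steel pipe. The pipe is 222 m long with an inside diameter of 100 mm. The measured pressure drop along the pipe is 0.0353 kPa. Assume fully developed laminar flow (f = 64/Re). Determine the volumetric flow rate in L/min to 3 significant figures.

For laminar flow, f = 64/Re with Re = ρVD/μ, so Darcy-Weisbach reduces to ΔP = 32μLV/D². Solving for V: V = ΔP·D²/(32μL) = 35.3·(0.1)²/(32·0.00199·222) = 0.02497 m/s.
Check: Re = ρVD/μ = 1150·0.02497·0.1/0.00199 = 1443 < 2300, so the laminar assumption holds.
Q = V·A = 0.02497·(π/4·0.1²) = 0.0001961 m³/s = 11.8 L/min.

Q ≈ 11.8 L/min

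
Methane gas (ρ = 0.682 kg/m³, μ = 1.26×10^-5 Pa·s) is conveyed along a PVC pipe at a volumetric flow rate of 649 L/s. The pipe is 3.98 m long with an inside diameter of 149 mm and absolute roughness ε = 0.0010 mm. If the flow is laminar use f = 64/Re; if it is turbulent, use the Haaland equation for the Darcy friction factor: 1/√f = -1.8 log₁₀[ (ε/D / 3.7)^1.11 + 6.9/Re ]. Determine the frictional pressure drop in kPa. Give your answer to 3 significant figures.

Q = 649 L/s = 649/1000 = 0.649 m³/s.
Cross-sectional area A = πD²/4 = π(0.149)²/4 = 0.01744 m²; mean velocity V = Q/A = 0.649/0.01744 = 37.22 m/s.
Reynolds number Re = ρVD/μ = 0.682 · 37.22 · 0.149 / 1.26e-05 = 3.002e+05.
Re > 4000 → turbulent. Relative roughness ε/D = 1e-06/0.149 = 6.71e-06. Haaland: 1/√f = -1.8 log₁₀[(6.71e-06/3.7)^1.11 + 6.9/3.002e+05] = -1.8 log₁₀[4.24e-07 + 2.3e-05] = 8.335, so f = 0.01439.
Darcy-Weisbach: ΔP = f(L/D)(ρV²/2) = 0.01439·(3.98/0.149)·(0.682·37.22²/2) = 0.01439·26.71·472.4 = 181.6 Pa.
ΔP = 181.6 Pa = 0.182 kPa.

ΔP ≈ 0.182 kPa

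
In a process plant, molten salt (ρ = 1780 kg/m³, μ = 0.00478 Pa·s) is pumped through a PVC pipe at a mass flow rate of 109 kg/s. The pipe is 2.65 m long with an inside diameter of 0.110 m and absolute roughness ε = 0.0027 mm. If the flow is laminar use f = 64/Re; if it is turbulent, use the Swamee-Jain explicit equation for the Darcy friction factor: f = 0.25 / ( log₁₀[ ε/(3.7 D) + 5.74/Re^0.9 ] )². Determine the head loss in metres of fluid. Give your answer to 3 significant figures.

h_f ≈ 0.764 m

A = πD²/4 = π(0.11)²/4 = 0.009503 m²; mean velocity V = ṁ/(ρA) = 109/(1780 · 0.009503) = 6.444 m/s.
Reynolds number Re = ρVD/μ = 1780 · 6.444 · 0.11 / 0.00478 = 2.639e+05.
Re > 4000 → turbulent. Relative roughness ε/D = 2.7e-06/0.11 = 2.45e-05. Swamee-Jain: f = 0.25/(log₁₀[2.45e-05/3.7 + 5.74/2.639e+05^0.9])² = 0.25/(log₁₀[6.63e-06 + 7.58e-05])² = 0.25/(-4.084)² = 0.01499.
Darcy-Weisbach: ΔP = f(L/D)(ρV²/2) = 0.01499·(2.65/0.11)·(1780·6.444²/2) = 0.01499·24.09·3.695e+04 = 1.334e+04 Pa.
Head loss h_f = ΔP/(ρg) = 1.334e+04/(1780·9.81) = 0.764 m.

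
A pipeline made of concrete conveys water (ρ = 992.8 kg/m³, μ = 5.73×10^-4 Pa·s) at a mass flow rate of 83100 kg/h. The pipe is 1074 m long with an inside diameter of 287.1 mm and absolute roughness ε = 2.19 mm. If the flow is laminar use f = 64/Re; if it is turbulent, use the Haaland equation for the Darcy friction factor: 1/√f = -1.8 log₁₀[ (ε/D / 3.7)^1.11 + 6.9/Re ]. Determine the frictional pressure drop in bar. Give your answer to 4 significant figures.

ṁ = 83100 kg/h = 83100/3600 = 23.08 kg/s.
A = πD²/4 = π(0.2871)²/4 = 0.06474 m²; mean velocity V = ṁ/(ρA) = 23.08/(992.8 · 0.06474) = 0.3592 m/s.
Reynolds number Re = ρVD/μ = 992.8 · 0.3592 · 0.2871 / 0.000573 = 1.787e+05.
Re > 4000 → turbulent. Relative roughness ε/D = 0.00219/0.2871 = 0.00763. Haaland: 1/√f = -1.8 log₁₀[(0.00763/3.7)^1.11 + 6.9/1.787e+05] = -1.8 log₁₀[0.00104 + 3.86e-05] = 5.338, so f = 0.0351.
Darcy-Weisbach: ΔP = f(L/D)(ρV²/2) = 0.0351·(1074/0.2871)·(992.8·0.3592²/2) = 0.0351·3741·64.03 = 8407 Pa.
ΔP = 8407 Pa = 0.08407 bar.

ΔP ≈ 0.08407 bar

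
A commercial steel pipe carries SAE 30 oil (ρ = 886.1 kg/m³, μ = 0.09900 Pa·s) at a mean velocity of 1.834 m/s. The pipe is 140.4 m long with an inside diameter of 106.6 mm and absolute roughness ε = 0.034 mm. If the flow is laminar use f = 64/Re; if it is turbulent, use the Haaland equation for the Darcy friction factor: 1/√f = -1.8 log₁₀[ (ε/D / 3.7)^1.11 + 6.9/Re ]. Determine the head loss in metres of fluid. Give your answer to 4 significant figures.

Reynolds number Re = ρVD/μ = 886.1 · 1.834 · 0.1066 / 0.099 = 1750.
Re < 2300 → laminar flow, so f = 64/Re = 64/1750 = 0.03657 (the turbulent correlation is not needed).
Darcy-Weisbach: ΔP = f(L/D)(ρV²/2) = 0.03657·(140.4/0.1066)·(886.1·1.834²/2) = 0.03657·1317·1490 = 7.179e+04 Pa.
Head loss h_f = ΔP/(ρg) = 7.179e+04/(886.1·9.81) = 8.258 m.

h_f ≈ 8.258 m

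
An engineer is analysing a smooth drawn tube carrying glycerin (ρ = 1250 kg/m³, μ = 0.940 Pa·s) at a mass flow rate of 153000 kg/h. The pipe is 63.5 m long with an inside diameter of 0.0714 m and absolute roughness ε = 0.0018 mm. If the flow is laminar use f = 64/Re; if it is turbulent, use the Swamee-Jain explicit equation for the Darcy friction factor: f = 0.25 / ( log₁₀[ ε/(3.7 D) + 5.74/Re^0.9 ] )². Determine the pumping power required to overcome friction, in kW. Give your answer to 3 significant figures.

ṁ = 153000 kg/h = 153000/3600 = 42.5 kg/s.
A = πD²/4 = π(0.0714)²/4 = 0.004004 m²; mean velocity V = ṁ/(ρA) = 42.5/(1250 · 0.004004) = 8.492 m/s.
Reynolds number Re = ρVD/μ = 1250 · 8.492 · 0.0714 / 0.94 = 806.3.
Re < 2300 → laminar flow, so f = 64/Re = 64/806.3 = 0.07938 (the turbulent correlation is not needed).
Darcy-Weisbach: ΔP = f(L/D)(ρV²/2) = 0.07938·(63.5/0.0714)·(1250·8.492²/2) = 0.07938·889.4·4.507e+04 = 3.182e+06 Pa.
Q = ṁ/ρ = 42.5/1250 = 0.034 m³/s.
Pumping power P = QΔP = 0.034·3.182e+06 = 108200 W = 108 kW.

P ≈ 108 kW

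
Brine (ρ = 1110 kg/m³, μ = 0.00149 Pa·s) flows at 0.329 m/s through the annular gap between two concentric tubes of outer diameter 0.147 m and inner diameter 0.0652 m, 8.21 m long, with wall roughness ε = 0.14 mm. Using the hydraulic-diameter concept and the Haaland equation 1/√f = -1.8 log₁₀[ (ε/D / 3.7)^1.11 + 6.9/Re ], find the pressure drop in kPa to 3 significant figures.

Hydraulic diameter D_h = 4A/P = D_o - D_i = 0.147 - 0.0652 = 0.0818 m.
Re = ρVD_h/μ = 1110·0.329·0.0818/0.00149 = 2.005e+04.
ε/D_h = 0.00014/0.0818 = 0.00171; Haaland gives 1/√f = -1.8 log₁₀[0.000199+0.000344] = 5.877, so f = 0.02895.
ΔP = f(L/D_h)(ρV²/2) = 0.02895·8.21/0.0818·60.07 = 174.5 Pa.
ΔP = 0.175 kPa.

ΔP ≈ 0.175 kPa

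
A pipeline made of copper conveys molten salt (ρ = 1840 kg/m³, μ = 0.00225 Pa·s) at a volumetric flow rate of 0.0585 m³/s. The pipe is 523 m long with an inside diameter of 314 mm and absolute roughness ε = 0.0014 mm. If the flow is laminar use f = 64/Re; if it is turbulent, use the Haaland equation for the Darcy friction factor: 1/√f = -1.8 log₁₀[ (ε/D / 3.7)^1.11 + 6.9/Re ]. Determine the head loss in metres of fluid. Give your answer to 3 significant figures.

h_f ≈ 0.757 m

Cross-sectional area A = πD²/4 = π(0.314)²/4 = 0.07744 m²; mean velocity V = Q/A = 0.0585/0.07744 = 0.7555 m/s.
Reynolds number Re = ρVD/μ = 1840 · 0.7555 · 0.314 / 0.00225 = 1.94e+05.
Re > 4000 → turbulent. Relative roughness ε/D = 1.4e-06/0.314 = 4.46e-06. Haaland: 1/√f = -1.8 log₁₀[(4.46e-06/3.7)^1.11 + 6.9/1.94e+05] = -1.8 log₁₀[2.69e-07 + 3.56e-05] = 8.002, so f = 0.01562.
Darcy-Weisbach: ΔP = f(L/D)(ρV²/2) = 0.01562·(523/0.314)·(1840·0.7555²/2) = 0.01562·1666·525.1 = 1.366e+04 Pa.
Head loss h_f = ΔP/(ρg) = 1.366e+04/(1840·9.81) = 0.757 m.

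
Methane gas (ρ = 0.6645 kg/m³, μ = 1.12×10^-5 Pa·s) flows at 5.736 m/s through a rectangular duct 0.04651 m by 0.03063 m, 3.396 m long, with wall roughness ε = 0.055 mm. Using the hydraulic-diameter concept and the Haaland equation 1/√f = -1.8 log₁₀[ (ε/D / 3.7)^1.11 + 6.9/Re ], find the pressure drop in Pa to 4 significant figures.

Hydraulic diameter D_h = 4A/P = 4·(0.04651·0.03063)/(2·(0.04651+0.03063)) = 0.005698/0.1543 = 0.03694 m.
Re = ρVD_h/μ = 0.6645·5.736·0.03694/1.12e-05 = 1.257e+04.
ε/D_h = 5.5e-05/0.03694 = 0.00149; Haaland gives 1/√f = -1.8 log₁₀[0.00017+0.000549] = 5.658, so f = 0.03124.
ΔP = f(L/D_h)(ρV²/2) = 0.03124·3.396/0.03694·10.93 = 31.4 Pa.

ΔP ≈ 31.40 Pa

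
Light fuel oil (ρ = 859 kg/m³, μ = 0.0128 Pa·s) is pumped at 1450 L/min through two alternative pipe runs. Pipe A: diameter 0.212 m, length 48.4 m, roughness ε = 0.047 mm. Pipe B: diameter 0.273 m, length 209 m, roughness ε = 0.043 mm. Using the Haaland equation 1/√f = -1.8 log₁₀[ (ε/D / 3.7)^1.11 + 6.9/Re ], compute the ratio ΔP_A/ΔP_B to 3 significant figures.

ΔP_A/ΔP_B ≈ 0.767

Pipe A: V = Q/A = 0.02417/0.0353 = 0.6846 m/s; Re = 9740; ε/D = 0.000222; Haaland → f = 0.03136; ΔP_A = f(L/D)(ρV²/2) = 1441 Pa.
Pipe B: V = Q/A = 0.02417/0.05853 = 0.4129 m/s; Re = 7564; ε/D = 0.000158; Haaland → f = 0.03355; ΔP_B = f(L/D)(ρV²/2) = 1880 Pa.
ΔP_A/ΔP_B = 1441/1880 = 0.767.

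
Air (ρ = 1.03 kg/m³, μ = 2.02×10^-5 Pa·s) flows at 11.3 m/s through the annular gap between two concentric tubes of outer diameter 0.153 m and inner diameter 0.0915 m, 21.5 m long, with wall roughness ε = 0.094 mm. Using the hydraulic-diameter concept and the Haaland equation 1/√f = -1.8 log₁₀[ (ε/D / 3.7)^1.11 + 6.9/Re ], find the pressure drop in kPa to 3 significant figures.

ΔP ≈ 0.602 kPa

Hydraulic diameter D_h = 4A/P = D_o - D_i = 0.153 - 0.0915 = 0.0615 m.
Re = ρVD_h/μ = 1.03·11.3·0.0615/2.02e-05 = 3.544e+04.
ε/D_h = 9.4e-05/0.0615 = 0.00153; Haaland gives 1/√f = -1.8 log₁₀[0.000175+0.000195] = 6.177, so f = 0.02621.
ΔP = f(L/D_h)(ρV²/2) = 0.02621·21.5/0.0615·65.76 = 602.5 Pa.
ΔP = 0.602 kPa.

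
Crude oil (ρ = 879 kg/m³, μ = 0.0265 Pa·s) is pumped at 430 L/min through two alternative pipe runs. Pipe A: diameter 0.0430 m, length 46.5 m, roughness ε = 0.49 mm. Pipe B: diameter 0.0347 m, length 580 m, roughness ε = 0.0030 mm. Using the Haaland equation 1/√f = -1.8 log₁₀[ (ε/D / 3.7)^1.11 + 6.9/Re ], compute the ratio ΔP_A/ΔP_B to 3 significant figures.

Pipe A: V = Q/A = 0.007167/0.001452 = 4.935 m/s; Re = 7039; ε/D = 0.0114; Haaland → f = 0.04625; ΔP_A = f(L/D)(ρV²/2) = 5.354e+05 Pa.
Pipe B: V = Q/A = 0.007167/0.0009457 = 7.578 m/s; Re = 8722; ε/D = 8.65e-05; Haaland → f = 0.03216; ΔP_B = f(L/D)(ρV²/2) = 1.357e+07 Pa.
ΔP_A/ΔP_B = 5.354e+05/1.357e+07 = 0.0395.

ΔP_A/ΔP_B ≈ 0.0395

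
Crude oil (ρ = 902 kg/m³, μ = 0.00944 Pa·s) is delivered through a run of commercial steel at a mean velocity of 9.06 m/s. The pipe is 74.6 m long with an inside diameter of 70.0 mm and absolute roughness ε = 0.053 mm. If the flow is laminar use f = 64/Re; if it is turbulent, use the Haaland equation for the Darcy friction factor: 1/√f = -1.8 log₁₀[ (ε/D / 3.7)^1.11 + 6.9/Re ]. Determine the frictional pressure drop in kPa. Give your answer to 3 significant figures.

Reynolds number Re = ρVD/μ = 902 · 9.06 · 0.07 / 0.00944 = 6.06e+04.
Re > 4000 → turbulent. Relative roughness ε/D = 5.3e-05/0.07 = 0.000757. Haaland: 1/√f = -1.8 log₁₀[(0.000757/3.7)^1.11 + 6.9/6.06e+04] = -1.8 log₁₀[8.04e-05 + 0.000114] = 6.681, so f = 0.0224.
Darcy-Weisbach: ΔP = f(L/D)(ρV²/2) = 0.0224·(74.6/0.07)·(902·9.06²/2) = 0.0224·1066·3.702e+04 = 8.839e+05 Pa.
ΔP = 8.839e+05 Pa = 884 kPa.

ΔP ≈ 884 kPa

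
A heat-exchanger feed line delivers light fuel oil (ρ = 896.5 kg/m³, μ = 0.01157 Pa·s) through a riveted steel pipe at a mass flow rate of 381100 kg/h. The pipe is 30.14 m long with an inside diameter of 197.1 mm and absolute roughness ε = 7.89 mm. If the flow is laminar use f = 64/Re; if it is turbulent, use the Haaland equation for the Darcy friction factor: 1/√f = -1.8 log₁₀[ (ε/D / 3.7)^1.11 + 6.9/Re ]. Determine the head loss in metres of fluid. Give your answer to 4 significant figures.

ṁ = 381100 kg/h = 381100/3600 = 105.9 kg/s.
A = πD²/4 = π(0.1971)²/4 = 0.03051 m²; mean velocity V = ṁ/(ρA) = 105.9/(896.5 · 0.03051) = 3.87 m/s.
Reynolds number Re = ρVD/μ = 896.5 · 3.87 · 0.1971 / 0.0116 = 5.911e+04.
Re > 4000 → turbulent. Relative roughness ε/D = 0.00789/0.1971 = 0.04. Haaland: 1/√f = -1.8 log₁₀[(0.04/3.7)^1.11 + 6.9/5.911e+04] = -1.8 log₁₀[0.00658 + 0.000117] = 3.914, so f = 0.06528.
Darcy-Weisbach: ΔP = f(L/D)(ρV²/2) = 0.06528·(30.14/0.1971)·(896.5·3.87²/2) = 0.06528·152.9·6714 = 6.702e+04 Pa.
Head loss h_f = ΔP/(ρg) = 6.702e+04/(896.5·9.81) = 7.620 m.

h_f ≈ 7.620 m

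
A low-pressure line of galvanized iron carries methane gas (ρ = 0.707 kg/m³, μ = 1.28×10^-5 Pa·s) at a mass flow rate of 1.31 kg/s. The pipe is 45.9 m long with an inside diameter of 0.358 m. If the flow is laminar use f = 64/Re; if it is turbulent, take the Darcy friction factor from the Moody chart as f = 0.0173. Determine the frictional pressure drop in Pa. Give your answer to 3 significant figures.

ΔP ≈ 266 Pa

A = πD²/4 = π(0.358)²/4 = 0.1007 m²; mean velocity V = ṁ/(ρA) = 1.31/(0.707 · 0.1007) = 18.41 m/s.
Reynolds number Re = ρVD/μ = 0.707 · 18.41 · 0.358 / 1.28e-05 = 3.64e+05.
Re > 4000 → turbulent; use the Moody-chart value f = 0.0173.
Darcy-Weisbach: ΔP = f(L/D)(ρV²/2) = 0.0173·(45.9/0.358)·(0.707·18.41²/2) = 0.0173·128.2·119.8 = 265.7 Pa.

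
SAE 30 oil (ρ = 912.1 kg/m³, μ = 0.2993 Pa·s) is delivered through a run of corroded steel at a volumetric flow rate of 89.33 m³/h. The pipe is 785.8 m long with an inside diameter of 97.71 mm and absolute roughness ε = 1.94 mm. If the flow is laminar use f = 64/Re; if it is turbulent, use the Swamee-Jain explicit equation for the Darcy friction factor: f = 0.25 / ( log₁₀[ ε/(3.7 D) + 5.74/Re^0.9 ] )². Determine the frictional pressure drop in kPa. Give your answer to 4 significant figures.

Q = 89.33 m³/h = 89.33/3600 = 0.02481 m³/s.
Cross-sectional area A = πD²/4 = π(0.09771)²/4 = 0.007498 m²; mean velocity V = Q/A = 0.02481/0.007498 = 3.309 m/s.
Reynolds number Re = ρVD/μ = 912.1 · 3.309 · 0.09771 / 0.299 = 985.4.
Re < 2300 → laminar flow, so f = 64/Re = 64/985.4 = 0.06495 (the turbulent correlation is not needed).
Darcy-Weisbach: ΔP = f(L/D)(ρV²/2) = 0.06495·(785.8/0.09771)·(912.1·3.309²/2) = 0.06495·8042·4994 = 2.609e+06 Pa.
ΔP = 2.609e+06 Pa = 2609 kPa.

ΔP ≈ 2609 kPa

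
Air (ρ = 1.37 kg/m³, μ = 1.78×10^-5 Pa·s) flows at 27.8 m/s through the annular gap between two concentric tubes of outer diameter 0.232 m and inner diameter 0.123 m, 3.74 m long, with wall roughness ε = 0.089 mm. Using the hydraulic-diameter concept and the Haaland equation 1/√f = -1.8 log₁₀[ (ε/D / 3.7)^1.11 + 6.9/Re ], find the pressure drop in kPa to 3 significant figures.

Hydraulic diameter D_h = 4A/P = D_o - D_i = 0.232 - 0.123 = 0.109 m.
Re = ρVD_h/μ = 1.37·27.8·0.109/1.78e-05 = 2.332e+05.
ε/D_h = 8.9e-05/0.109 = 0.000817; Haaland gives 1/√f = -1.8 log₁₀[8.74e-05+2.96e-05] = 7.077, so f = 0.01996.
ΔP = f(L/D_h)(ρV²/2) = 0.01996·3.74/0.109·529.4 = 362.7 Pa.
ΔP = 0.363 kPa.

ΔP ≈ 0.363 kPa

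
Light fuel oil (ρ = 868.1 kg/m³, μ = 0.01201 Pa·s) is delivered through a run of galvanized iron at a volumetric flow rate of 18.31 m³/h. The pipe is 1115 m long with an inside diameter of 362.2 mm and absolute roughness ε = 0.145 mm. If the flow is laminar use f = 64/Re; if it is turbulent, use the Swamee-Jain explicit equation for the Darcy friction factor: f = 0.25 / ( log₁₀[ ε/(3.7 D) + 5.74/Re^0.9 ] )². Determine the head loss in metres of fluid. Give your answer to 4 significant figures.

h_f ≈ 0.01893 m

Q = 18.31 m³/h = 18.31/3600 = 0.005086 m³/s.
Cross-sectional area A = πD²/4 = π(0.3622)²/4 = 0.103 m²; mean velocity V = Q/A = 0.005086/0.103 = 0.04936 m/s.
Reynolds number Re = ρVD/μ = 868.1 · 0.04936 · 0.3622 / 0.012 = 1292.
Re < 2300 → laminar flow, so f = 64/Re = 64/1292 = 0.04952 (the turbulent correlation is not needed).
Darcy-Weisbach: ΔP = f(L/D)(ρV²/2) = 0.04952·(1115/0.3622)·(868.1·0.04936²/2) = 0.04952·3078·1.058 = 161.2 Pa.
Head loss h_f = ΔP/(ρg) = 161.2/(868.1·9.81) = 0.01893 m.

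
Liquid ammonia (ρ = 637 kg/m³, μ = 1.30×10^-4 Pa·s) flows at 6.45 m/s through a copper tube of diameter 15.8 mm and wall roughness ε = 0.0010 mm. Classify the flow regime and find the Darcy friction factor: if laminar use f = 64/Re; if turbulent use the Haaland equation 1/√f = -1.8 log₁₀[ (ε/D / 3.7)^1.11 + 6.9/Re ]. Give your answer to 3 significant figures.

f ≈ 0.0138

Re = ρVD/μ = 637·6.45·0.0158/0.00013 = 4.994e+05.
Re > 4000 → turbulent. ε/D = 1e-06/0.0158 = 6.33e-05; Haaland: 1/√f = -1.8 log₁₀[5.11e-06 + 1.38e-05] = 8.501, so f = 0.01384.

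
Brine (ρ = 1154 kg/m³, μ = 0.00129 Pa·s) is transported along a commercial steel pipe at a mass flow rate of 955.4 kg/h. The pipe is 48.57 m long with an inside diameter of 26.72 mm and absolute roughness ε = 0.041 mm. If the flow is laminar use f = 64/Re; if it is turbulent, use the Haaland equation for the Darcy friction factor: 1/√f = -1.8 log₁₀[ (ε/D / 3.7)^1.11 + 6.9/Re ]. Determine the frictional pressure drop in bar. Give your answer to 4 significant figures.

ṁ = 955.4 kg/h = 955.4/3600 = 0.2654 kg/s.
A = πD²/4 = π(0.02672)²/4 = 0.0005607 m²; mean velocity V = ṁ/(ρA) = 0.2654/(1154 · 0.0005607) = 0.4101 m/s.
Reynolds number Re = ρVD/μ = 1154 · 0.4101 · 0.02672 / 0.00129 = 9803.
Re > 4000 → turbulent. Relative roughness ε/D = 4.1e-05/0.02672 = 0.00153. Haaland: 1/√f = -1.8 log₁₀[(0.00153/3.7)^1.11 + 6.9/9803] = -1.8 log₁₀[0.000176 + 0.000704] = 5.5, so f = 0.03306.
Darcy-Weisbach: ΔP = f(L/D)(ρV²/2) = 0.03306·(48.57/0.02672)·(1154·0.4101²/2) = 0.03306·1818·97.05 = 5832 Pa.
ΔP = 5832 Pa = 0.05832 bar.

ΔP ≈ 0.05832 bar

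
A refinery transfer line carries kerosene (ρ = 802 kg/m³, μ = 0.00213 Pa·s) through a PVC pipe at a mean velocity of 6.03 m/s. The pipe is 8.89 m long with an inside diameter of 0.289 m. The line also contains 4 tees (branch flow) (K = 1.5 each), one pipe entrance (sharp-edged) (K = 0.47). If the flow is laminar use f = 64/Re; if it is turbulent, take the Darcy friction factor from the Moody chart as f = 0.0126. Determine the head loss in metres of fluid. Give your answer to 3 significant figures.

Reynolds number Re = ρVD/μ = 802 · 6.03 · 0.289 / 0.00213 = 6.562e+05.
Re > 4000 → turbulent; use the Moody-chart value f = 0.0126.
Total minor-loss coefficient ΣK = 4·1.5 + 1·0.47 = 6.47.
ΔP = [f·L/D + ΣK]·(ρV²/2) = [0.0126·8.89/0.289 + 6.47]·(802·6.03²/2) = [0.3876 + 6.47]·1.458e+04 = 9.999e+04 Pa.
Head loss h_f = ΔP/(ρg) = 9.999e+04/(802·9.81) = 12.7 m.

h_f ≈ 12.7 m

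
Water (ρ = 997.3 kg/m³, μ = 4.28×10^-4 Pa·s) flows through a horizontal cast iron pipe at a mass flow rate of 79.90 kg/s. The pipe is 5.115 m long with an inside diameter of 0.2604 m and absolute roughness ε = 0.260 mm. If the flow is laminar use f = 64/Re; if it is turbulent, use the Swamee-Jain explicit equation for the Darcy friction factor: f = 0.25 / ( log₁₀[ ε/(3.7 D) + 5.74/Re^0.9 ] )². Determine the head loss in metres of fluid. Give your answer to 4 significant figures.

h_f ≈ 0.04544 m

A = πD²/4 = π(0.2604)²/4 = 0.05326 m²; mean velocity V = ṁ/(ρA) = 79.9/(997.3 · 0.05326) = 1.504 m/s.
Reynolds number Re = ρVD/μ = 997.3 · 1.504 · 0.2604 / 0.000428 = 9.128e+05.
Re > 4000 → turbulent. Relative roughness ε/D = 0.00026/0.2604 = 0.000998. Swamee-Jain: f = 0.25/(log₁₀[0.000998/3.7 + 5.74/9.128e+05^0.9])² = 0.25/(log₁₀[0.00027 + 2.48e-05])² = 0.25/(-3.531)² = 0.02006.
Darcy-Weisbach: ΔP = f(L/D)(ρV²/2) = 0.02006·(5.115/0.2604)·(997.3·1.504²/2) = 0.02006·19.64·1128 = 444.6 Pa.
Head loss h_f = ΔP/(ρg) = 444.6/(997.3·9.81) = 0.04544 m.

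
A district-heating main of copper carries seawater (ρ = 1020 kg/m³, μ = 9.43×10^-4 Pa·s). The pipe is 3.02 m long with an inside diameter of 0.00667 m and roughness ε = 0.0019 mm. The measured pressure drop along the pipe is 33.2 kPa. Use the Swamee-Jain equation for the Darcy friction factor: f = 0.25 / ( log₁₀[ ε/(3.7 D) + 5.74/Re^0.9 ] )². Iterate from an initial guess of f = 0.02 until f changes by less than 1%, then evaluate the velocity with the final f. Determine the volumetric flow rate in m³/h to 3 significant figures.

Rearranging Darcy-Weisbach: V = √(2·ΔP·D/(f·L·ρ)). With ε/D = 1.9e-06/0.00667 = 0.000285, iterate starting from f = 0.02:
  f = 0.02 → V = √(2·3.32e+04·0.00667/(0.02·3.02·1020)) = 2.681 m/s; Re = ρVD/μ = 1.934e+04; f → 0.02672
  f = 0.02672 → V = 2.32 m/s; Re = 1.674e+04; f → 0.02765
  f = 0.02765 → V = 2.28 m/s; Re = 1.645e+04; f → 0.02776
Converged (Δf/f < 1%). With the final f = 0.02776: V = √(2·3.32e+04·0.00667/(0.02776·3.02·1020)) = 2.276 m/s.
Q = V·A = 2.276·(π/4·0.00667²) = 7.952e-05 m³/s = 0.286 m³/h.

Q ≈ 0.286 m³/h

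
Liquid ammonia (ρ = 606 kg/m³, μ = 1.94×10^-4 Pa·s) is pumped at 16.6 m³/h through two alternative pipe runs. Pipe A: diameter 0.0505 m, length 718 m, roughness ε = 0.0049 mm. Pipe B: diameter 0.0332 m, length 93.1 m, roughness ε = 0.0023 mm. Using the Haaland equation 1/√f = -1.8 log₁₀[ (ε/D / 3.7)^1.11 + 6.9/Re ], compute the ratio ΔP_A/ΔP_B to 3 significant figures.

ΔP_A/ΔP_B ≈ 1.02

Pipe A: V = Q/A = 0.004611/0.002003 = 2.302 m/s; Re = 3.632e+05; ε/D = 9.7e-05; Haaland → f = 0.01481; ΔP_A = f(L/D)(ρV²/2) = 3.381e+05 Pa.
Pipe B: V = Q/A = 0.004611/0.0008657 = 5.326 m/s; Re = 5.524e+05; ε/D = 6.93e-05; Haaland → f = 0.01373; ΔP_B = f(L/D)(ρV²/2) = 3.31e+05 Pa.
ΔP_A/ΔP_B = 3.381e+05/3.31e+05 = 1.02.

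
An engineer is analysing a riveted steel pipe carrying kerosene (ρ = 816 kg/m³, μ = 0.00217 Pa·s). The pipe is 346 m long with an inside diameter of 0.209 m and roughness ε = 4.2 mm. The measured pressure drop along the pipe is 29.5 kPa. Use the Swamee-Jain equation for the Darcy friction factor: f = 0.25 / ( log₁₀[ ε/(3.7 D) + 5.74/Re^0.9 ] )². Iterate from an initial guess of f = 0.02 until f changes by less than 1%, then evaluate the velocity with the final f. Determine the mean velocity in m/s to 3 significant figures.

Rearranging Darcy-Weisbach: V = √(2·ΔP·D/(f·L·ρ)). With ε/D = 0.0042/0.209 = 0.0201, iterate starting from f = 0.02:
  f = 0.02 → V = √(2·2.95e+04·0.209/(0.02·346·816)) = 1.478 m/s; Re = ρVD/μ = 1.161e+05; f → 0.04927
  f = 0.04927 → V = 0.9415 m/s; Re = 7.4e+04; f → 0.04954
Converged (Δf/f < 1%). With the final f = 0.04954: V = √(2·2.95e+04·0.209/(0.04954·346·816)) = 0.939 m/s.

V ≈ 0.939 m/s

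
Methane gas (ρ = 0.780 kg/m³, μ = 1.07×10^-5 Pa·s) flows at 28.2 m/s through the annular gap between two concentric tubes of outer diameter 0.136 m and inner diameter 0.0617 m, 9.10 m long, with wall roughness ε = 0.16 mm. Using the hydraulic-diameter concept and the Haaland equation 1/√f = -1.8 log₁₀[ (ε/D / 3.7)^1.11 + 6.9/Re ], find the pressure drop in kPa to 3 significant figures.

Hydraulic diameter D_h = 4A/P = D_o - D_i = 0.136 - 0.0617 = 0.0743 m.
Re = ρVD_h/μ = 0.78·28.2·0.0743/1.07e-05 = 1.527e+05.
ε/D_h = 0.00016/0.0743 = 0.00215; Haaland gives 1/√f = -1.8 log₁₀[0.000256+4.52e-05] = 6.337, so f = 0.0249.
ΔP = f(L/D_h)(ρV²/2) = 0.0249·9.1/0.0743·310.1 = 946 Pa.
ΔP = 0.946 kPa.

ΔP ≈ 0.946 kPa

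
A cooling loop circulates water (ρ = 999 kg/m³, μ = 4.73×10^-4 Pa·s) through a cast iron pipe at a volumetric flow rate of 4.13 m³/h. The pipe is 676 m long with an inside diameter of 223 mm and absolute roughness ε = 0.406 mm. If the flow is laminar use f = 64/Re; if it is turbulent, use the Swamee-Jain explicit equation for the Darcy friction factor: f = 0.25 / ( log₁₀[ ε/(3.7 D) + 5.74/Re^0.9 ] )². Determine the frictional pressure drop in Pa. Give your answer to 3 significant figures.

ΔP ≈ 41.5 Pa

Q = 4.13 m³/h = 4.13/3600 = 0.001147 m³/s.
Cross-sectional area A = πD²/4 = π(0.223)²/4 = 0.03906 m²; mean velocity V = Q/A = 0.001147/0.03906 = 0.02937 m/s.
Reynolds number Re = ρVD/μ = 999 · 0.02937 · 0.223 / 0.000473 = 1.383e+04.
Re > 4000 → turbulent. Relative roughness ε/D = 0.000406/0.223 = 0.00182. Swamee-Jain: f = 0.25/(log₁₀[0.00182/3.7 + 5.74/1.383e+04^0.9])² = 0.25/(log₁₀[0.000492 + 0.00108])² = 0.25/(-2.804)² = 0.03179.
Darcy-Weisbach: ΔP = f(L/D)(ρV²/2) = 0.03179·(676/0.223)·(999·0.02937²/2) = 0.03179·3031·0.431 = 41.53 Pa.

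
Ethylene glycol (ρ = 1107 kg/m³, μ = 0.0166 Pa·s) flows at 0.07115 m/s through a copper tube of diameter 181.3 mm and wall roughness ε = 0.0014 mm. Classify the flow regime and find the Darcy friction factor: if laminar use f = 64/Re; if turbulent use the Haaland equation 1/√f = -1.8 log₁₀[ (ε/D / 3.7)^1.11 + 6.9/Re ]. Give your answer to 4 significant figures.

f ≈ 0.07440

Re = ρVD/μ = 1107·0.07115·0.1813/0.0166 = 860.2.
Re < 2300 → laminar, so f = 64/Re = 0.0744 (roughness is irrelevant in laminar flow).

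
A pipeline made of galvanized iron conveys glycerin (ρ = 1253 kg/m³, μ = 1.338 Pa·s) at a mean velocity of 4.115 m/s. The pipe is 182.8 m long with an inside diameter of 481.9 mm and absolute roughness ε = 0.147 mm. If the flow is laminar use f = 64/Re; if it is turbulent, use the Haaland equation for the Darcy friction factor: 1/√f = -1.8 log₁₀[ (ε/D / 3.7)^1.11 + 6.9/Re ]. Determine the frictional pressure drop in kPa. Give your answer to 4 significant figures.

Reynolds number Re = ρVD/μ = 1253 · 4.115 · 0.4819 / 1.34 = 1857.
Re < 2300 → laminar flow, so f = 64/Re = 64/1857 = 0.03446 (the turbulent correlation is not needed).
Darcy-Weisbach: ΔP = f(L/D)(ρV²/2) = 0.03446·(182.8/0.4819)·(1253·4.115²/2) = 0.03446·379.3·1.061e+04 = 1.387e+05 Pa.
ΔP = 1.387e+05 Pa = 138.7 kPa.

ΔP ≈ 138.7 kPa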